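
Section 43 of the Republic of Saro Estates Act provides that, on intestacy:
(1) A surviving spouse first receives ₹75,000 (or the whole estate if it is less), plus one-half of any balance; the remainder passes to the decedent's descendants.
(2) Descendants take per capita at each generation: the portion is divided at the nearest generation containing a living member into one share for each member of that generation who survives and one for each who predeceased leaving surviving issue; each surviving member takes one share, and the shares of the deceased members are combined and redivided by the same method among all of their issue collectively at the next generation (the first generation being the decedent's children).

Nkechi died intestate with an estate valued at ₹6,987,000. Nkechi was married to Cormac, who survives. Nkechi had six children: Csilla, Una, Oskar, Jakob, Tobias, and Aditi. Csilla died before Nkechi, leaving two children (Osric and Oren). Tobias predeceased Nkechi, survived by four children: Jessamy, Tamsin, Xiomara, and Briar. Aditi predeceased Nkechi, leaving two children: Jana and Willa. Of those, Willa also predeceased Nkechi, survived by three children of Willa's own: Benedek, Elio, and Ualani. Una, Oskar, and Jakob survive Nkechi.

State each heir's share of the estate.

Cormac first takes ₹75,000, leaving a balance of ₹6,912,000. Cormac then takes one-half of the balance (₹3,456,000), for a total of ₹3,531,000. The remaining ₹3,456,000 passes to the descendants.
The descendants' portion (₹3,456,000) is divided at the children's generation into 6 shares of ₹576,000. Una, Oskar, and Jakob each take ₹576,000. The 3 shares of the deceased (Csilla, Tobias, and Aditi) are combined into a pool of ₹1,728,000.
That pool (₹1,728,000) is divided at the grandchildren's generation into 8 shares of ₹216,000. Osric, Oren, Jessamy, Tamsin, Xiomara, Briar, and Jana each take ₹216,000. The remaining share for the deceased Willa (₹216,000) is carried to the next generation.
That pool (₹216,000) is divided at the great-grandchildren's generation equally among Benedek, Elio, and Ualani: ₹72,000 each.

Cormac: ₹3,531,000; Osric: ₹216,000; Oren: ₹216,000; Una: ₹576,000; Oskar: ₹576,000; Jakob: ₹576,000; Jessamy: ₹216,000; Tamsin: ₹216,000; Xiomara: ₹216,000; Briar: ₹216,000; Jana: ₹216,000; Benedek: ₹72,000; Elio: ₹72,000; Ualani: ₹72,000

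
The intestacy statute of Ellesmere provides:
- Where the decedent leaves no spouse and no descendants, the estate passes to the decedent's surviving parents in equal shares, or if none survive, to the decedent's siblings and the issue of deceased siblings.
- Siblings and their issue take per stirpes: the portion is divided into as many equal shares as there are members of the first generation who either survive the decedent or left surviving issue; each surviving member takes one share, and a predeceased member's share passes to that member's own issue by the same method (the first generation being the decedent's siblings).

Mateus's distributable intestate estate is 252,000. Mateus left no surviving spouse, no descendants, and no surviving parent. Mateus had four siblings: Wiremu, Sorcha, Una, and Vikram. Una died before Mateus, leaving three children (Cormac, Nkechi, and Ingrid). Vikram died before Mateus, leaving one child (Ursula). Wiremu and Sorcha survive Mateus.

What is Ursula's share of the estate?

The entire 252,000 passes to the siblings and their issue.
That amount (252,000) is divided into 4 shares of 63,000: Wiremu and Sorcha each take 63,000; Una's 63,000 share passes to Una's issue; Vikram's 63,000 share passes to Vikram's issue.
Una's share (63,000) is divided into 3 shares of 21,000: Cormac, Nkechi, and Ingrid each take 21,000.
Vikram's share (63,000) passes entirely to Ursula.

Ursula receives 63,000.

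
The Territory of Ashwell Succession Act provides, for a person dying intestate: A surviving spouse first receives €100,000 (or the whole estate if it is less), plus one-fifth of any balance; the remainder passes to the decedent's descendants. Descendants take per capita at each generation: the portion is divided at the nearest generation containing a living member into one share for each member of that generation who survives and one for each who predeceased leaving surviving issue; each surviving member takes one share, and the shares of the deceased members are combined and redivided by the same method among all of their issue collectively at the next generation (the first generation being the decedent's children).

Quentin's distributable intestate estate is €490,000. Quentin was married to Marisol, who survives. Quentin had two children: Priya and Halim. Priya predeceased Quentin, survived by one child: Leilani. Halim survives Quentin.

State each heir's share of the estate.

Marisol first takes €100,000, leaving a balance of €390,000. Marisol then takes one-fifth of the balance (€78,000), for a total of €178,000. The remaining €312,000 passes to the descendants.
The descendants' portion (€312,000) is divided at the children's generation into 2 shares of €156,000. Halim takes €156,000. The remaining share for the deceased Priya (€156,000) is carried to the next generation.
That pool (€156,000) passes entirely to Leilani, the sole taker at the grandchildren's generation.

Marisol: €178,000; Leilani: €156,000; Halim: €156,000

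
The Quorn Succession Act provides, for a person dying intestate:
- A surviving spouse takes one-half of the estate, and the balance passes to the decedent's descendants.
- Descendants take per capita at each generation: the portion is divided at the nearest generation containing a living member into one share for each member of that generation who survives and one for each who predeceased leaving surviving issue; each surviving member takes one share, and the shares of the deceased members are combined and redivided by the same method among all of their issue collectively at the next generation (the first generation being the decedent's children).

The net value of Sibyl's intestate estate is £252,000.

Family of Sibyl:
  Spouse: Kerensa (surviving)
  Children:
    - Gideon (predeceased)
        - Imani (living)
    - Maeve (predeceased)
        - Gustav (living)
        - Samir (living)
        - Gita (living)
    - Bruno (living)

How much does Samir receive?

Samir receives £21,000.

Kerensa takes one-half of £252,000 = £126,000. The remaining £126,000 passes to the descendants.
The descendants' portion (£126,000) is divided at the children's generation into 3 shares of £42,000. Bruno takes £42,000. The 2 shares of the deceased (Gideon and Maeve) are combined into a pool of £84,000.
That pool (£84,000) is divided at the grandchildren's generation equally among Imani, Gustav, Samir, and Gita: £21,000 each.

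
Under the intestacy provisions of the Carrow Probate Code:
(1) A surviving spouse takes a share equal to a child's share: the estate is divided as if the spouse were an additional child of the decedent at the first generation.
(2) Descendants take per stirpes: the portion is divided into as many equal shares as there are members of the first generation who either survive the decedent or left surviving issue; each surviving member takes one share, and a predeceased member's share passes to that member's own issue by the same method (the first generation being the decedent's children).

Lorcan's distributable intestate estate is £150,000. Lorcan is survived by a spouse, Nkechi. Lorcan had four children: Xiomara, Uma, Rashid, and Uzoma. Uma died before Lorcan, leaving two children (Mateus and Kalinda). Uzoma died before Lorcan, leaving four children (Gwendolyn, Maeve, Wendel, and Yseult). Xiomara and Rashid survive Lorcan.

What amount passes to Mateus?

Mateus receives £15,000.

The spouse counts as an additional share at the children's level, so there are 5 primary shares of £30,000. Nkechi takes one such share (£30,000).
The children's combined portion (£120,000) is divided into 4 shares of £30,000: Xiomara and Rashid each take £30,000; Uma's £30,000 share passes to Uma's issue; Uzoma's £30,000 share passes to Uzoma's issue.
Uma's share (£30,000) is divided into 2 shares of £15,000: Mateus and Kalinda each take £15,000.
Uzoma's share (£30,000) is divided into 4 shares of £7,500: Gwendolyn, Maeve, Wendel, and Yseult each take £7,500.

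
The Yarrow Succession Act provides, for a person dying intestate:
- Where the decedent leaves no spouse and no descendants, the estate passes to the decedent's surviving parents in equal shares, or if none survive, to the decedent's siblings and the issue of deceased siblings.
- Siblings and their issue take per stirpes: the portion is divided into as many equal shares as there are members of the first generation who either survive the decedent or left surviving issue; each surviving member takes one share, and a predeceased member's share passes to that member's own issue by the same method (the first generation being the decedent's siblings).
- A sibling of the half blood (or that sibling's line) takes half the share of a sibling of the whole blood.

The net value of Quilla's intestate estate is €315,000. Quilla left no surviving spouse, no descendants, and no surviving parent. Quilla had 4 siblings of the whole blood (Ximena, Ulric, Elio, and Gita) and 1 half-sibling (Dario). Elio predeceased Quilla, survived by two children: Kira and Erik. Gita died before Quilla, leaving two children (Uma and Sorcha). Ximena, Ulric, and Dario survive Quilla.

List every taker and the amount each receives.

The entire €315,000 passes to the siblings and their issue.
Counting each half-blood sibling's line as half a unit, there are 9/2 units in €315,000, so one unit is €70,000. Whole-blood lines (Ximena, Ulric, Elio, and Gita) take €70,000 each; half-blood lines (Dario) take €35,000 each.
Elio's share (€70,000) is divided into 2 shares of €35,000: Kira and Erik each take €35,000.
Gita's share (€70,000) is divided into 2 shares of €35,000: Uma and Sorcha each take €35,000.

Ximena: €70,000; Ulric: €70,000; Kira: €35,000; Erik: €35,000; Uma: €35,000; Sorcha: €35,000; Dario: €35,000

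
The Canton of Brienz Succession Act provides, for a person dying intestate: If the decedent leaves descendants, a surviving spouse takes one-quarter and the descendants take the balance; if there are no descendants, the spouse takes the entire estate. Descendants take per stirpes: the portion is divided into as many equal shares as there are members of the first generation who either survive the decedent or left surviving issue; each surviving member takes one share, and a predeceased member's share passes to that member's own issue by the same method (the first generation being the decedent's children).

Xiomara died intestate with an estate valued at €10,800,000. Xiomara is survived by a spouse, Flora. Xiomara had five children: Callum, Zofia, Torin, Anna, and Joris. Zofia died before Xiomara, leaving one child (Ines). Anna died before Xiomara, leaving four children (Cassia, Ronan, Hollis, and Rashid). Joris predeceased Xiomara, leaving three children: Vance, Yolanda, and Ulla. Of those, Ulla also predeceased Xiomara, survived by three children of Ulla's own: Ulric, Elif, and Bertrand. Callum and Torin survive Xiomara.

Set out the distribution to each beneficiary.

Flora takes one-quarter of €10,800,000 = €2,700,000. The remaining €8,100,000 passes to the descendants.
The descendants' portion (€8,100,000) is divided into 5 shares of €1,620,000: Callum and Torin each take €1,620,000; Zofia's €1,620,000 share passes to Zofia's issue; Anna's €1,620,000 share passes to Anna's issue; Joris's €1,620,000 share passes to Joris's issue.
Zofia's share (€1,620,000) passes entirely to Ines.
Anna's share (€1,620,000) is divided into 4 shares of €405,000: Cassia, Ronan, Hollis, and Rashid each take €405,000.
Joris's share (€1,620,000) is divided into 3 shares of €540,000: Vance and Yolanda each take €540,000; Ulla's €540,000 share passes to Ulla's issue.
Ulla's share (€540,000) is divided into 3 shares of €180,000: Ulric, Elif, and Bertrand each take €180,000.

Flora: €2,700,000; Callum: €1,620,000; Ines: €1,620,000; Torin: €1,620,000; Cassia: €405,000; Ronan: €405,000; Hollis: €405,000; Rashid: €405,000; Vance: €540,000; Yolanda: €540,000; Ulric: €180,000; Elif: €180,000; Bertrand: €180,000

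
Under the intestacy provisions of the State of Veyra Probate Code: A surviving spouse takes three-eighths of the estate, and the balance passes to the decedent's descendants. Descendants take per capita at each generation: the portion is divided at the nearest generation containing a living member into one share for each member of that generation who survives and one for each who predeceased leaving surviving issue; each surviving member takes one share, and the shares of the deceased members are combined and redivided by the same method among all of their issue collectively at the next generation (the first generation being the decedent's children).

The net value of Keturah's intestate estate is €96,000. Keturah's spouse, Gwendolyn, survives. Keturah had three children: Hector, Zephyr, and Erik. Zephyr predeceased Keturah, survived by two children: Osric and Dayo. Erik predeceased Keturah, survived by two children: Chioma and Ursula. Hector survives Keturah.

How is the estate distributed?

Gwendolyn takes three-eighths of €96,000 = €36,000. The remaining €60,000 passes to the descendants.
The descendants' portion (€60,000) is divided at the children's generation into 3 shares of €20,000. Hector takes €20,000. The 2 shares of the deceased (Zephyr and Erik) are combined into a pool of €40,000.
That pool (€40,000) is divided at the grandchildren's generation equally among Osric, Dayo, Chioma, and Ursula: €10,000 each.

Gwendolyn: €36,000; Hector: €20,000; Osric: €10,000; Dayo: €10,000; Chioma: €10,000; Ursula: €10,000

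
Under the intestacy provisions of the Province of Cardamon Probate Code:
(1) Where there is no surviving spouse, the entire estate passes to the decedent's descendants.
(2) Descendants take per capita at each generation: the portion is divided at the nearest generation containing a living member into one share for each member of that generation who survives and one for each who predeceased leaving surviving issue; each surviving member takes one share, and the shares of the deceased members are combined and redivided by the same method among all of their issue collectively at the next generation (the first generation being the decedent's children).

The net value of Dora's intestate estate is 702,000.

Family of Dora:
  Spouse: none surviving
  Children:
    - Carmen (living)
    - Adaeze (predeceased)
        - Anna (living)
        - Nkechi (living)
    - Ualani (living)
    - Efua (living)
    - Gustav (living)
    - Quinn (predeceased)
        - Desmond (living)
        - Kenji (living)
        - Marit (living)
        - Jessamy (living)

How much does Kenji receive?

The entire 702,000 passes to the descendants.
That amount (702,000) is divided at the children's generation into 6 shares of 117,000. Carmen, Ualani, Efua, and Gustav each take 117,000. The 2 shares of the deceased (Adaeze and Quinn) are combined into a pool of 234,000.
That pool (234,000) is divided at the grandchildren's generation equally among Anna, Nkechi, Desmond, Kenji, Marit, and Jessamy: 39,000 each.

Kenji receives 39,000.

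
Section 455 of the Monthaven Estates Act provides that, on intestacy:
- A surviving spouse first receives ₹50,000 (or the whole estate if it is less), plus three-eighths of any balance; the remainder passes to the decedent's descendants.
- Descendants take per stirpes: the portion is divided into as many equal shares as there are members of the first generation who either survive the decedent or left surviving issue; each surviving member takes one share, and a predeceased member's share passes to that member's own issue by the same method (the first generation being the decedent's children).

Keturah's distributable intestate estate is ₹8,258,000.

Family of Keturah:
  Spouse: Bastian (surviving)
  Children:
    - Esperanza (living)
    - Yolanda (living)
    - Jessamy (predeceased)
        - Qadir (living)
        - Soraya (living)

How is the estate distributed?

Bastian: ₹3,128,000; Esperanza: ₹1,710,000; Yolanda: ₹1,710,000; Qadir: ₹855,000; Soraya: ₹855,000

Bastian first takes ₹50,000, leaving a balance of ₹8,208,000. Bastian then takes three-eighths of the balance (₹3,078,000), for a total of ₹3,128,000. The remaining ₹5,130,000 passes to the descendants.
The descendants' portion (₹5,130,000) is divided into 3 shares of ₹1,710,000: Esperanza and Yolanda each take ₹1,710,000; Jessamy's ₹1,710,000 share passes to Jessamy's issue.
Jessamy's share (₹1,710,000) is divided into 2 shares of ₹855,000: Qadir and Soraya each take ₹855,000.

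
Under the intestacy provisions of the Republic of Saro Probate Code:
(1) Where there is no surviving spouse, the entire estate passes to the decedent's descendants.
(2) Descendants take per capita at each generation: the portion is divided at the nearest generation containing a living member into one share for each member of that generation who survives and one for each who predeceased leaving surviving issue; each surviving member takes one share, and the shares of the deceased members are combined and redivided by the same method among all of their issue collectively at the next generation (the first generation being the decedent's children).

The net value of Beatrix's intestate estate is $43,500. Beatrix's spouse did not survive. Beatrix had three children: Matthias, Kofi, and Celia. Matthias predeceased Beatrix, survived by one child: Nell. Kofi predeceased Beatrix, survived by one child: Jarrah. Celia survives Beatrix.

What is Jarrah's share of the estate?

The entire $43,500 passes to the descendants.
That amount ($43,500) is divided at the children's generation into 3 shares of $14,500. Celia takes $14,500. The 2 shares of the deceased (Matthias and Kofi) are combined into a pool of $29,000.
That pool ($29,000) is divided at the grandchildren's generation equally among Nell and Jarrah: $14,500 each.

Jarrah receives $14,500.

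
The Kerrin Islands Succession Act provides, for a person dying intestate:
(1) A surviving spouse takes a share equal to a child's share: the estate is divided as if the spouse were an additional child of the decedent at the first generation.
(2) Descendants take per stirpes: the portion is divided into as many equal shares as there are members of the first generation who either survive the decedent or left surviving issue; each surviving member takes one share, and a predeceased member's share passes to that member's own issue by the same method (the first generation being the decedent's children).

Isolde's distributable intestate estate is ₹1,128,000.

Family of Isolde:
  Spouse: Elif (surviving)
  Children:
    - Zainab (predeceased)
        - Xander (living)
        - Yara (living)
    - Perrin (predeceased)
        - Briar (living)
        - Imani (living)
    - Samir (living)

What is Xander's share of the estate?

Xander receives ₹141,000.

The spouse counts as an additional share at the children's level, so there are 4 primary shares of ₹282,000. Elif takes one such share (₹282,000).
The children's combined portion (₹846,000) is divided into 3 shares of ₹282,000: Samir takes ₹282,000; Zainab's ₹282,000 share passes to Zainab's issue; Perrin's ₹282,000 share passes to Perrin's issue.
Zainab's share (₹282,000) is divided into 2 shares of ₹141,000: Xander and Yara each take ₹141,000.
Perrin's share (₹282,000) is divided into 2 shares of ₹141,000: Briar and Imani each take ₹141,000.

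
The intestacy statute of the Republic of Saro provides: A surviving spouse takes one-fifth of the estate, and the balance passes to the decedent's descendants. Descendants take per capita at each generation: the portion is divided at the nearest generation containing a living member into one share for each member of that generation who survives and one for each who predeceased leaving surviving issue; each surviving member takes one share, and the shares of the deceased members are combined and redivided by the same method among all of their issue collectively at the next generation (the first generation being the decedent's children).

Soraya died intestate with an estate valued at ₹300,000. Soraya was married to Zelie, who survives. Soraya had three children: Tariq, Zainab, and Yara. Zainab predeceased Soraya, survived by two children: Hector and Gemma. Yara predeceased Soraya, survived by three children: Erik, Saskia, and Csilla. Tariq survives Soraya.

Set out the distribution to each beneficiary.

Zelie: ₹60,000; Tariq: ₹80,000; Hector: ₹32,000; Gemma: ₹32,000; Erik: ₹32,000; Saskia: ₹32,000; Csilla: ₹32,000

Zelie takes one-fifth of ₹300,000 = ₹60,000. The remaining ₹240,000 passes to the descendants.
The descendants' portion (₹240,000) is divided at the children's generation into 3 shares of ₹80,000. Tariq takes ₹80,000. The 2 shares of the deceased (Zainab and Yara) are combined into a pool of ₹160,000.
That pool (₹160,000) is divided at the grandchildren's generation equally among Hector, Gemma, Erik, Saskia, and Csilla: ₹32,000 each.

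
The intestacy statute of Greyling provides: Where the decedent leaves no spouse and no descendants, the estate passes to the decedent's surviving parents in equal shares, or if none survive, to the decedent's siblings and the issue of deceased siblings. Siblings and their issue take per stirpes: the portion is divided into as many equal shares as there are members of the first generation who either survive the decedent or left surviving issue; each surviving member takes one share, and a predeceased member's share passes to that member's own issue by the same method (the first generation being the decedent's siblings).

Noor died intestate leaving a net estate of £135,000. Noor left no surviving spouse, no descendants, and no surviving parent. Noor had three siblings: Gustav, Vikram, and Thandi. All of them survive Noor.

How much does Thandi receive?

Thandi receives £45,000.

The entire £135,000 passes to the siblings and their issue.
That amount (£135,000) is divided into 3 shares of £45,000: Gustav, Vikram, and Thandi each take £45,000.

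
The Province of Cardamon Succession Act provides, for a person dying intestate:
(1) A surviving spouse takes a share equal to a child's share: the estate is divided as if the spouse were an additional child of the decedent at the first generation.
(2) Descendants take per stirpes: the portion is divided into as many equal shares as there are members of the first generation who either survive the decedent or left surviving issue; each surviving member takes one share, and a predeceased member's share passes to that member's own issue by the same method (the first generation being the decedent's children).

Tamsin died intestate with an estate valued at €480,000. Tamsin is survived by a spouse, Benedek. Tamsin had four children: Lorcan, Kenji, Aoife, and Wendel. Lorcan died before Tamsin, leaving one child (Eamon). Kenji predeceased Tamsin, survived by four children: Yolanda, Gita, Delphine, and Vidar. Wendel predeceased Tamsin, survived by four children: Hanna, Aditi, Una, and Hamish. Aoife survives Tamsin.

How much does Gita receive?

The spouse counts as an additional share at the children's level, so there are 5 primary shares of €96,000. Benedek takes one such share (€96,000).
The children's combined portion (€384,000) is divided into 4 shares of €96,000: Aoife takes €96,000; Lorcan's €96,000 share passes to Lorcan's issue; Kenji's €96,000 share passes to Kenji's issue; Wendel's €96,000 share passes to Wendel's issue.
Lorcan's share (€96,000) passes entirely to Eamon.
Kenji's share (€96,000) is divided into 4 shares of €24,000: Yolanda, Gita, Delphine, and Vidar each take €24,000.
Wendel's share (€96,000) is divided into 4 shares of €24,000: Hanna, Aditi, Una, and Hamish each take €24,000.

Gita receives €24,000.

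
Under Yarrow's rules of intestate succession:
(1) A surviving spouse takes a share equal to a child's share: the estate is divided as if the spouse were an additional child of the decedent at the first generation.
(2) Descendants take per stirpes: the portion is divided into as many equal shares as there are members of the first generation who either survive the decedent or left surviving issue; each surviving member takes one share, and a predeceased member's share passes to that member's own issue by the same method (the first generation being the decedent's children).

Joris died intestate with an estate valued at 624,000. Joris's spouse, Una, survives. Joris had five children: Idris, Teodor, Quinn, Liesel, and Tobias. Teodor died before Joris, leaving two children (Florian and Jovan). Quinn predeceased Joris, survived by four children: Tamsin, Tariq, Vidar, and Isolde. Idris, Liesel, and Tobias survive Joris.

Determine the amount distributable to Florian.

Florian receives 52,000.

The spouse counts as an additional share at the children's level, so there are 6 primary shares of 104,000. Una takes one such share (104,000).
The children's combined portion (520,000) is divided into 5 shares of 104,000: Idris, Liesel, and Tobias each take 104,000; Teodor's 104,000 share passes to Teodor's issue; Quinn's 104,000 share passes to Quinn's issue.
Teodor's share (104,000) is divided into 2 shares of 52,000: Florian and Jovan each take 52,000.
Quinn's share (104,000) is divided into 4 shares of 26,000: Tamsin, Tariq, Vidar, and Isolde each take 26,000.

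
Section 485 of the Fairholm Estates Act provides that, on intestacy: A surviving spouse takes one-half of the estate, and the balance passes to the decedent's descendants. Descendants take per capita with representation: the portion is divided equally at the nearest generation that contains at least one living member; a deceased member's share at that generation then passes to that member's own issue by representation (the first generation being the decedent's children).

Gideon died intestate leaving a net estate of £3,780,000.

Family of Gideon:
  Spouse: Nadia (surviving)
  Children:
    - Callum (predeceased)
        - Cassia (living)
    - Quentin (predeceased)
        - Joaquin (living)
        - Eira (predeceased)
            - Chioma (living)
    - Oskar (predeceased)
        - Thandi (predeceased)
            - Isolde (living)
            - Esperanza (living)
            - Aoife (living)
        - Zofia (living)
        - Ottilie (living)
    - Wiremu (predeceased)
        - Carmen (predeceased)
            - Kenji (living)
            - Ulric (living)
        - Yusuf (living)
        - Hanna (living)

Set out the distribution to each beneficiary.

Nadia: £1,890,000; Cassia: £210,000; Joaquin: £210,000; Chioma: £210,000; Isolde: £70,000; Esperanza: £70,000; Aoife: £70,000; Zofia: £210,000; Ottilie: £210,000; Kenji: £105,000; Ulric: £105,000; Yusuf: £210,000; Hanna: £210,000

Nadia takes one-half of £3,780,000 = £1,890,000. The remaining £1,890,000 passes to the descendants.
No child survives, so the initial division is made at the grandchildren's generation.
The descendants' portion (£1,890,000) is divided into 9 shares of £210,000: Cassia, Joaquin, Zofia, Ottilie, Yusuf, and Hanna each take £210,000; Eira's £210,000 share passes to Eira's issue; Thandi's £210,000 share passes to Thandi's issue; Carmen's £210,000 share passes to Carmen's issue.
Eira's share (£210,000) passes entirely to Chioma.
Thandi's share (£210,000) is divided into 3 shares of £70,000: Isolde, Esperanza, and Aoife each take £70,000.
Carmen's share (£210,000) is divided into 2 shares of £105,000: Kenji and Ulric each take £105,000.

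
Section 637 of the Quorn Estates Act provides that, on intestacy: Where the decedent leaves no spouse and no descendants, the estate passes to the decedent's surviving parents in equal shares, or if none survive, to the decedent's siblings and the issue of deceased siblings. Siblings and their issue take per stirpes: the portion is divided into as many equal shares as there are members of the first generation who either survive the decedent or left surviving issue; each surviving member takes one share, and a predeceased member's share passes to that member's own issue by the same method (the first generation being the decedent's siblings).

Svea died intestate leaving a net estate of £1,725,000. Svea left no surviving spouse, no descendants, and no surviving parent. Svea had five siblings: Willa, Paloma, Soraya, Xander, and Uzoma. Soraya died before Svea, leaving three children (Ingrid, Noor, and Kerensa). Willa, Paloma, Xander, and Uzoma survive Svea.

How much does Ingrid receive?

Ingrid receives £115,000.

The entire £1,725,000 passes to the siblings and their issue.
That amount (£1,725,000) is divided into 5 shares of £345,000: Willa, Paloma, Xander, and Uzoma each take £345,000; Soraya's £345,000 share passes to Soraya's issue.
Soraya's share (£345,000) is divided into 3 shares of £115,000: Ingrid, Noor, and Kerensa each take £115,000.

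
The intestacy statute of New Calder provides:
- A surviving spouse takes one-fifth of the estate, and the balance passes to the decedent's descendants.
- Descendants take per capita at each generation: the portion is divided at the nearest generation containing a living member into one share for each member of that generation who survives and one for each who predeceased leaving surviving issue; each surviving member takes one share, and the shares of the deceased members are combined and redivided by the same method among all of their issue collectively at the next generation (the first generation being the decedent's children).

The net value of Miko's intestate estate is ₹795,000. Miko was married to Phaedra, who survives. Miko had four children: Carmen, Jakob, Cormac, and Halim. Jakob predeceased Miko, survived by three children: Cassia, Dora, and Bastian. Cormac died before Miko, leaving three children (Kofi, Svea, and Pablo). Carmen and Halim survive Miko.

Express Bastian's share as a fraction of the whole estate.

Phaedra takes one-fifth of ₹795,000 = ₹159,000. The remaining ₹636,000 passes to the descendants.
The descendants' portion (₹636,000) is divided at the children's generation into 4 shares of ₹159,000. Carmen and Halim each take ₹159,000. The 2 shares of the deceased (Jakob and Cormac) are combined into a pool of ₹318,000.
That pool (₹318,000) is divided at the grandchildren's generation equally among Cassia, Dora, Bastian, Kofi, Svea, and Pablo: ₹53,000 each.

Bastian receives 1/15 of the estate.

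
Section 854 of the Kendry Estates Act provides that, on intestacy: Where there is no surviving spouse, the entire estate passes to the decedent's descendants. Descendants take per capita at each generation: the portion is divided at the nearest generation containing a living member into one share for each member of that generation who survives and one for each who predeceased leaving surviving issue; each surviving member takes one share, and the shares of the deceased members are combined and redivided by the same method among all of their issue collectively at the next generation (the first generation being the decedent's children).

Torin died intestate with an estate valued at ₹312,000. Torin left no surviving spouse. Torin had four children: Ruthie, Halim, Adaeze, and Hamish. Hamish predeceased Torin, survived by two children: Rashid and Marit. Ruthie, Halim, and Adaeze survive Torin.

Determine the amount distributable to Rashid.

Rashid receives ₹39,000.

The entire ₹312,000 passes to the descendants.
That amount (₹312,000) is divided at the children's generation into 4 shares of ₹78,000. Ruthie, Halim, and Adaeze each take ₹78,000. The remaining share for the deceased Hamish (₹78,000) is carried to the next generation.
That pool (₹78,000) is divided at the grandchildren's generation equally among Rashid and Marit: ₹39,000 each.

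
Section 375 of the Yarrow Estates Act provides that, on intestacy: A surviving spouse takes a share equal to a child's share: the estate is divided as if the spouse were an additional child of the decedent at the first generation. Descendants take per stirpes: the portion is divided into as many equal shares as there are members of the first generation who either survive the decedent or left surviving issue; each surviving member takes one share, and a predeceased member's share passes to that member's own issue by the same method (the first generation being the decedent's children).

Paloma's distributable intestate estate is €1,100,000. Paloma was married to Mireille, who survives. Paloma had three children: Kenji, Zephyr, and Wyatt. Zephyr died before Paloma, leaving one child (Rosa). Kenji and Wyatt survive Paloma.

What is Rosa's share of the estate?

The spouse counts as an additional share at the children's level, so there are 4 primary shares of €275,000. Mireille takes one such share (€275,000).
The children's combined portion (€825,000) is divided into 3 shares of €275,000: Kenji and Wyatt each take €275,000; Zephyr's €275,000 share passes to Zephyr's issue.
Zephyr's share (€275,000) passes entirely to Rosa.

Rosa receives €275,000.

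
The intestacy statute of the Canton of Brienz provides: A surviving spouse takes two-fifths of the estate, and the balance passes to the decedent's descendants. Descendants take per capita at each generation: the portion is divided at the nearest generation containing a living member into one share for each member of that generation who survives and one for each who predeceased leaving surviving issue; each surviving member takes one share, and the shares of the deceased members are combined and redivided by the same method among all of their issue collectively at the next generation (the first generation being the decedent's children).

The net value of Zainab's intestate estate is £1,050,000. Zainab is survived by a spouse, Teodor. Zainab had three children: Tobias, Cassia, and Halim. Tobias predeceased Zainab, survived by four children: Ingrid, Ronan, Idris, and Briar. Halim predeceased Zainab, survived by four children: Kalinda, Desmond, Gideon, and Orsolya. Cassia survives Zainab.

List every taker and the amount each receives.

Teodor: £420,000; Ingrid: £52,500; Ronan: £52,500; Idris: £52,500; Briar: £52,500; Cassia: £210,000; Kalinda: £52,500; Desmond: £52,500; Gideon: £52,500; Orsolya: £52,500

Teodor takes two-fifths of £1,050,000 = £420,000. The remaining £630,000 passes to the descendants.
The descendants' portion (£630,000) is divided at the children's generation into 3 shares of £210,000. Cassia takes £210,000. The 2 shares of the deceased (Tobias and Halim) are combined into a pool of £420,000.
That pool (£420,000) is divided at the grandchildren's generation equally among Ingrid, Ronan, Idris, Briar, Kalinda, Desmond, Gideon, and Orsolya: £52,500 each.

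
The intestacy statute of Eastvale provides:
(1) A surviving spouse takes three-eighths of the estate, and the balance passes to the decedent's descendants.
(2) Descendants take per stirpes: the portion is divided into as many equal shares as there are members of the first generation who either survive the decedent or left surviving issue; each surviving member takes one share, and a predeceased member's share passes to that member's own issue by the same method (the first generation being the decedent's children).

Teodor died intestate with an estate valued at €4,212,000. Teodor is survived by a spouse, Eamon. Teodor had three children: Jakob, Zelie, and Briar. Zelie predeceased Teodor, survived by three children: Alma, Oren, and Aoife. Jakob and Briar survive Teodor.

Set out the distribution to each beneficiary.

Eamon takes three-eighths of €4,212,000 = €1,579,500. The remaining €2,632,500 passes to the descendants.
The descendants' portion (€2,632,500) is divided into 3 shares of €877,500: Jakob and Briar each take €877,500; Zelie's €877,500 share passes to Zelie's issue.
Zelie's share (€877,500) is divided into 3 shares of €292,500: Alma, Oren, and Aoife each take €292,500.

Eamon: €1,579,500; Jakob: €877,500; Alma: €292,500; Oren: €292,500; Aoife: €292,500; Briar: €877,500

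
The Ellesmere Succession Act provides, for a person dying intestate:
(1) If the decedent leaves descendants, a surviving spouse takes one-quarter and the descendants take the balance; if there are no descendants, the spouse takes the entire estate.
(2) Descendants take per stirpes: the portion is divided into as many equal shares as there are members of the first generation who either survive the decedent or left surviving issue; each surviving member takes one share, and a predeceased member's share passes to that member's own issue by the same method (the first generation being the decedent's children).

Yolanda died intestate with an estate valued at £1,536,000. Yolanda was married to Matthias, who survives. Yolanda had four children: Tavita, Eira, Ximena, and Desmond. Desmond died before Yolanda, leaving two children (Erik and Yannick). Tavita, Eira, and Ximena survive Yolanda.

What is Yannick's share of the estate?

Yannick receives £144,000.

Matthias takes one-quarter of £1,536,000 = £384,000. The remaining £1,152,000 passes to the descendants.
The descendants' portion (£1,152,000) is divided into 4 shares of £288,000: Tavita, Eira, and Ximena each take £288,000; Desmond's £288,000 share passes to Desmond's issue.
Desmond's share (£288,000) is divided into 2 shares of £144,000: Erik and Yannick each take £144,000.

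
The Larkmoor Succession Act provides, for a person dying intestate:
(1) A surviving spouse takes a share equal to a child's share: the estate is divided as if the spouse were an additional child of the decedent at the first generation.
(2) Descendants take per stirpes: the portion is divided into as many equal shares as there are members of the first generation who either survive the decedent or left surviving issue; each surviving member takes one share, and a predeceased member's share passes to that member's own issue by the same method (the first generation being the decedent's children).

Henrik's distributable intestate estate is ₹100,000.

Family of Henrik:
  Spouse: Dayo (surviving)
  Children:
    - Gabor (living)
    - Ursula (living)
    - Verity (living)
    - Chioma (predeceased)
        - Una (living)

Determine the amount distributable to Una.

The spouse counts as an additional share at the children's level, so there are 5 primary shares of ₹20,000. Dayo takes one such share (₹20,000).
The children's combined portion (₹80,000) is divided into 4 shares of ₹20,000: Gabor, Ursula, and Verity each take ₹20,000; Chioma's ₹20,000 share passes to Chioma's issue.
Chioma's share (₹20,000) passes entirely to Una.

Una receives ₹20,000.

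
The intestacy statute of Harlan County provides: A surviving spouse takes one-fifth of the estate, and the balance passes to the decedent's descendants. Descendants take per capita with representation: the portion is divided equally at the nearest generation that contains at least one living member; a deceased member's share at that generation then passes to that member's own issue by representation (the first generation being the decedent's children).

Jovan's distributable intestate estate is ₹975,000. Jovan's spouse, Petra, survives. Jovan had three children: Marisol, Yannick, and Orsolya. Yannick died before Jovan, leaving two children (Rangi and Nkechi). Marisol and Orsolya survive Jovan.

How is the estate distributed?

Petra: ₹195,000; Marisol: ₹260,000; Rangi: ₹130,000; Nkechi: ₹130,000; Orsolya: ₹260,000

Petra takes one-fifth of ₹975,000 = ₹195,000. The remaining ₹780,000 passes to the descendants.
The descendants' portion (₹780,000) is divided into 3 shares of ₹260,000: Marisol and Orsolya each take ₹260,000; Yannick's ₹260,000 share passes to Yannick's issue.
Yannick's share (₹260,000) is divided into 2 shares of ₹130,000: Rangi and Nkechi each take ₹130,000.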